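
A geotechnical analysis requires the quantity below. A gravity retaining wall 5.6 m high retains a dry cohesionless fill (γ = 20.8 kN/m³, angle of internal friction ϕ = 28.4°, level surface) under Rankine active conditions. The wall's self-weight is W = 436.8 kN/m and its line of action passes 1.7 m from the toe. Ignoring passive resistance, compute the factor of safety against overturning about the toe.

K_a = tan²(45° − 28.4°/2) = 0.3554.
P_a = ½K_aγH² = 0.5×0.3554×20.8×5.6² = 115.9 kN/m, acting at H/3 = 1.867 m above the base.
Overturning moment M_o = P_a × H/3 = 115.9 × 1.867 = 216.3.
Resisting moment M_r = W × 1.7 = 436.8 × 1.7 = 742.6.
FS_overturning = M_r/M_o = 742.6/216.3 = 3.432.

3.43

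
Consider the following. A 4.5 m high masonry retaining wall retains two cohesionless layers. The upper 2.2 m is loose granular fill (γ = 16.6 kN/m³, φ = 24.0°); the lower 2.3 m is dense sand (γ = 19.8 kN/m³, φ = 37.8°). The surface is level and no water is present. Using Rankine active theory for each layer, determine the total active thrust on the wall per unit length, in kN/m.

K_a1 = tan²(45°−24.0°/2) = 0.4217; K_a2 = tan²(45°−37.8°/2) = 0.2400.
Layer 1: σ at base = K_a1 γ₁ h₁ = 15.40 kPa; P₁ = ½×15.40×2.2 = 16.94.
Layer 2: σ_v at top = γ₁h₁ = 36.52; σ_h top = K_a2×36.52 = 8.765; σ_h base = K_a2×(36.52+19.8×2.3) = 19.69.
P₂ = ½(8.765+19.69)×2.3 = 32.73. Total P_a = 16.94+32.73 = 49.67 kN/m.

49.7 kN/m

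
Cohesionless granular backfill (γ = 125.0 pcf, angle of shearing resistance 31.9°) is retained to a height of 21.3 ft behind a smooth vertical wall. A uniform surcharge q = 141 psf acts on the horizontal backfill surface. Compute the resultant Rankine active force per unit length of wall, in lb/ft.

K_a = tan²(45° − φ/2) = 0.3085.
Soil triangle: ½ K_a γ H² = 0.5×0.3085×125.0×21.3² = 8748 lb/ft.
Surcharge rectangle: K_a q H = 0.3085×141×21.3 = 926.6 lb/ft.
Total = 8748 + 926.6 = 9675 lb/ft.

9680 lb/ft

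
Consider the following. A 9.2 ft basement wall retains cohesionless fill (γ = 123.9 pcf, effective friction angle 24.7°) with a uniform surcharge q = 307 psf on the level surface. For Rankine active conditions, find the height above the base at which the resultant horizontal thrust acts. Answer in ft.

K_a = 0.4106.
Triangular part P₁ = ½K_aγH² = 2153 at H/3 = 3.067 ft; rectangular part P₂ = K_a q H = 1160 at H/2 = 4.600 ft.
ȳ = (P₁·3.067 + P₂·4.600)/(P₁+P₂) = 3.603 ft.

3.60 ft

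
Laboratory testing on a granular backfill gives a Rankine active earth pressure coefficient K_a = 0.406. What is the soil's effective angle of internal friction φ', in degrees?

25.0°

K_a = tan²(45° − φ/2) ⇒ 45° − φ/2 = arctan(√0.406) = 32.50°.
φ = 2(45° − 32.50°) = 24.99°.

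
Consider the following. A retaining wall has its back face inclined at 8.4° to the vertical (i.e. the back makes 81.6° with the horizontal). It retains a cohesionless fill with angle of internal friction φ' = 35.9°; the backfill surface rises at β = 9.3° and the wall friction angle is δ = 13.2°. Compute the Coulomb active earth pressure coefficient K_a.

K_a = sin²(α+φ) / [sin²α · sin(α−δ) · (1 + √{sin(φ+δ)sin(φ−β) / (sin(α−δ)sin(α+β))})²].
With α = 81.6°, φ = 35.9°, δ = 13.2°, β = 9.3°: K_a = 0.3363.

0.336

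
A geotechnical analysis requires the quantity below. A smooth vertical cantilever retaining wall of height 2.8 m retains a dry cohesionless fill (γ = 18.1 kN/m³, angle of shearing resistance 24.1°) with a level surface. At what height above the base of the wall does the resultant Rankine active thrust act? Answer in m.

0.933 m

K_a = 0.4201.
The pressure distribution is triangular, so the resultant acts at H/3 above the base = 2.8/3 = 0.9333 m.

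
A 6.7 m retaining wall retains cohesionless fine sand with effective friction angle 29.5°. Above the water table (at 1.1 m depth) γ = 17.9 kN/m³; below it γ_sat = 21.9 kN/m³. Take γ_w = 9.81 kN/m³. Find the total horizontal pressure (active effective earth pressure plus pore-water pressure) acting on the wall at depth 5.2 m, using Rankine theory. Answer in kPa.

63.8 kPa

K_a = (1 − sin φ)/(1 + sin φ) = 0.3401.
γ' = 21.9 − 9.81 = 12.09 kN/m³.
Effective vertical stress at 5.2 m: σ'_v = 17.9×1.1 + 12.09×4.10 = 69.26 kPa.
σ'_h = K_a σ'_v = 0.3401 × 69.26 = 23.56 kPa; u = γ_w × 4.10 = 40.22 kPa.
Total σ_h = 23.56 + 40.22 = 63.78 kPa.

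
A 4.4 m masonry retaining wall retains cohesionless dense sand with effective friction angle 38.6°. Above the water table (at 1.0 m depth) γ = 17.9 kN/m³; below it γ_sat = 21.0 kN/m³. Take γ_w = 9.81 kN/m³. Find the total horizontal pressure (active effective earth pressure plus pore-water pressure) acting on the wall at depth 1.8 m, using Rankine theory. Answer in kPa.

14.1 kPa

K_a = (1 − sin φ)/(1 + sin φ) = 0.2316.
γ' = 21.0 − 9.81 = 11.19 kN/m³.
Effective vertical stress at 1.8 m: σ'_v = 17.9×1.0 + 11.19×0.800 = 26.85 kPa.
σ'_h = K_a σ'_v = 0.2316 × 26.85 = 6.219 kPa; u = γ_w × 0.800 = 7.848 kPa.
Total σ_h = 6.219 + 7.848 = 14.07 kPa.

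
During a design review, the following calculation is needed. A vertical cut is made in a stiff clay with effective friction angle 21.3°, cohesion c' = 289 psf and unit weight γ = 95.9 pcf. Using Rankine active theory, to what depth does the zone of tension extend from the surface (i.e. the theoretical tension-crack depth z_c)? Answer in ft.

K_a = tan²(45° − 21.3°/2) = 0.4671; √K_a = 0.6834.
The active pressure is zero where K_a γ z = 2c√K_a, so z_c = 2c/(γ√K_a) = 2×289/(95.9×0.6834) = 8.819 ft.

8.82 ft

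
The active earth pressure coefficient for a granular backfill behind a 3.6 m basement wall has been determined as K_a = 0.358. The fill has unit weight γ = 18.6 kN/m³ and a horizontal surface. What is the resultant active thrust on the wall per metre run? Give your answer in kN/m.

P = ½ K_a γ H² = 0.5 × 0.358 × 18.6 × 3.6² = 43.15 kN/m.

43.1 kN/m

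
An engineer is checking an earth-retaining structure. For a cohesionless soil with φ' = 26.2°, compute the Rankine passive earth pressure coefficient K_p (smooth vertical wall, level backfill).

2.58

K_p = (1 + sin φ)/(1 − sin φ) = tan²(45° + 26.2°/2) = 2.581.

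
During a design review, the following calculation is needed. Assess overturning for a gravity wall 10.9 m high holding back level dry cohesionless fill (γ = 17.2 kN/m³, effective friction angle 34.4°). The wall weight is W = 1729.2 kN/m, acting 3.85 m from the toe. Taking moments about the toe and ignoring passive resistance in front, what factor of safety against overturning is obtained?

K_a = tan²(45° − 34.4°/2) = 0.2780.
P_a = ½K_aγH² = 0.5×0.2780×17.2×10.9² = 284.0 kN/m, acting at H/3 = 3.633 m above the base.
Overturning moment M_o = P_a × H/3 = 284.0 × 3.633 = 1032.
Resisting moment M_r = W × 3.85 = 1729.2 × 3.85 = 6657.
FS_overturning = M_r/M_o = 6657/1032 = 6.451.

6.45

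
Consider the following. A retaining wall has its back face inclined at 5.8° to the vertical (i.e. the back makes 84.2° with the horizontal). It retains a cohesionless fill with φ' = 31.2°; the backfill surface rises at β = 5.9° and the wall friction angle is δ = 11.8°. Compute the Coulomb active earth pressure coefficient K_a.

0.359

K_a = sin²(α+φ) / [sin²α · sin(α−δ) · (1 + √{sin(φ+δ)sin(φ−β) / (sin(α−δ)sin(α+β))})²].
With α = 84.2°, φ = 31.2°, δ = 11.8°, β = 5.9°: K_a = 0.3586.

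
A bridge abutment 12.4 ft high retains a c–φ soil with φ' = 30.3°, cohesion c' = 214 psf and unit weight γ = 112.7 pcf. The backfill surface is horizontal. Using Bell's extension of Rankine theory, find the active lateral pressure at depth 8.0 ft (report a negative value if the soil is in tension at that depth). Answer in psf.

51.3 psf

K_a = (1 − sin φ)/(1 + sin φ) = 0.3293.
σ_a = K_a γ z − 2c√K_a = 0.3293×112.7×8.0 − 2×214×0.5739 = 51.30 psf.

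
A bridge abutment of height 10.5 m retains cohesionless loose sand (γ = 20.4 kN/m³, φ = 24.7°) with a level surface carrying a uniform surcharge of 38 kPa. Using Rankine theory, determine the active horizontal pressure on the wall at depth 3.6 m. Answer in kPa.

45.8 kPa

K_a = (1 − sin φ)/(1 + sin φ) = 0.4106.
σ_v = γz + q = 20.4 × 3.6 + 38 = 111.4 kPa.
σ_h = K_a σ_v = 0.4106 × 111.4 = 45.75 kPa.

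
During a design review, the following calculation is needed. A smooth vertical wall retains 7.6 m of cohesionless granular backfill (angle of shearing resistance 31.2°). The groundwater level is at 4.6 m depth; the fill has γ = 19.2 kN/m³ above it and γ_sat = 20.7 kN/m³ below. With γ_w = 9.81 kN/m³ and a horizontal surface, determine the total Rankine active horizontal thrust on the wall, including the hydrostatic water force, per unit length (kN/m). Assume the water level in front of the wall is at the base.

K_a = tan²(45° − φ/2) = 0.3175.
γ' = 20.7 − 9.81 = 10.89 kN/m³. Depth below WT = 3.0 m.
σ'_h at WT = K_a γ d_w = 28.04 kPa; at base = 28.04 + K_a γ' × 3.0 = 38.41 kPa.
P₁ (0–4.6 m) = ½×28.04×4.6 = 64.50. P₂ (4.6–7.6 m) = ½(28.04+38.41)×3.0 = 99.68.
P_w = ½ γ_w h₂² = 0.5×9.81×3.0² = 44.14. Total = 64.50+99.68+44.14 = 208.3 kN/m.

208 kN/m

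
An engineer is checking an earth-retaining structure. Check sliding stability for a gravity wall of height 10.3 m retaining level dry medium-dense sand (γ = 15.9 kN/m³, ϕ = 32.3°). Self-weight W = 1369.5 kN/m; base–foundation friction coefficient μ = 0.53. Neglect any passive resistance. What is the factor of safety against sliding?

2.84

K_a = tan²(45° − 32.3°/2) = 0.3035.
P_a = ½K_aγH² = 0.5×0.3035×15.9×10.3² = 256.0 kN/m, acting at H/3 = 3.433 m above the base.
FS_sliding = μW / P_a = 0.53×1369.5 / 256.0 = 2.836.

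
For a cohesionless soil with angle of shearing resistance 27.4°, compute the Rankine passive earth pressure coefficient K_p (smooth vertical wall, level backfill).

2.71

K_p = (1 + sin φ)/(1 − sin φ) = tan²(45° + 27.4°/2) = 2.705.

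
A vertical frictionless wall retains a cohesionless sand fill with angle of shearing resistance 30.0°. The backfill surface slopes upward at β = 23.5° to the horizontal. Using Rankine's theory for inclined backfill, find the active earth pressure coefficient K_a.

0.463

K_a = cos β · (cos β − √(cos²β − cos²φ)) / (cos β + √(cos²β − cos²φ)).
cos β = 0.9171, cos φ = 0.8660, √(cos²β − cos²φ) = 0.3017.
K_a = 0.9171 × (0.9171 − 0.3017)/(0.9171 + 0.3017) = 0.4631.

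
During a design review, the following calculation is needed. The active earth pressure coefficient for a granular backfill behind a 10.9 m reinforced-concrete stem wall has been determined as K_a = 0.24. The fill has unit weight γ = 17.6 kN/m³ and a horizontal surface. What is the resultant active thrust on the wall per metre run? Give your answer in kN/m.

251 kN/m

P = ½ K_a γ H² = 0.5 × 0.24 × 17.6 × 10.9² = 250.9 kN/m.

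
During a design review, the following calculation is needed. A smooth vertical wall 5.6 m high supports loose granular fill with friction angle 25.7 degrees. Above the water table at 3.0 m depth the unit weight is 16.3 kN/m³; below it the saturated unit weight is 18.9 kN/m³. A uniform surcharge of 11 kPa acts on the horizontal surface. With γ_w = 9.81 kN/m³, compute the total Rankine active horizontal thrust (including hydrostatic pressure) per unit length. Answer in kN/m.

149 kN/m

K_a = tan²(45° − φ/2) = 0.3950.
γ' = 18.9 − 9.81 = 9.090 kN/m³. h₂ = H − d_w = 2.6 m.
σ'_h: at surface K_a·q = 4.345; at WT K_a(q+γd_w) = 23.66; at base K_a(q+γd_w+γ'h₂) = 33.00 kPa.
P₁ = ½(4.345+23.66)×3.0 = 42.01; P₂ = ½(23.66+33.00)×2.6 = 73.66; P_w = ½γ_w h₂² = 33.16.
Total = 42.01+73.66+33.16 = 148.8 kN/m.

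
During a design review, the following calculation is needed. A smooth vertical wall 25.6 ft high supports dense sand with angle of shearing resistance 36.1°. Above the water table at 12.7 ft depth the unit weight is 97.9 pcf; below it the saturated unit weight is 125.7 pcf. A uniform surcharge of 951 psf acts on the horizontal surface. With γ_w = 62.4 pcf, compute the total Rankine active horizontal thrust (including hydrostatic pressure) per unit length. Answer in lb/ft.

19000 lb/ft

K_a = tan²(45° − φ/2) = 0.2585.
γ' = 125.7 − 62.4 = 63.30 pcf. h₂ = H − d_w = 12.9 ft.
σ'_h: at surface K_a·q = 245.8; at WT K_a(q+γd_w) = 567.2; at base K_a(q+γd_w+γ'h₂) = 778.3 psf.
P₁ = ½(245.8+567.2)×12.7 = 5163; P₂ = ½(567.2+778.3)×12.9 = 8679; P_w = ½γ_w h₂² = 5192.
Total = 5163+8679+5192 = 19030 lb/ft.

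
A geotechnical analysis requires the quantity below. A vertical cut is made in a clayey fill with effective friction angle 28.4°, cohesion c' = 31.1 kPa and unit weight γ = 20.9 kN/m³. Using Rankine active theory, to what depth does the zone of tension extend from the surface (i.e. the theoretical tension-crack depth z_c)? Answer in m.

K_a = tan²(45° − 28.4°/2) = 0.3554; √K_a = 0.5961.
The active pressure is zero where K_a γ z = 2c√K_a, so z_c = 2c/(γ√K_a) = 2×31.1/(20.9×0.5961) = 4.992 m.

4.99 m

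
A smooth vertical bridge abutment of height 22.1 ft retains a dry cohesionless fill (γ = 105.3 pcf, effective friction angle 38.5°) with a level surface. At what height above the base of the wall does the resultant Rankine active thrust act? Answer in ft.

7.37 ft

K_a = 0.2327.
The pressure distribution is triangular, so the resultant acts at H/3 above the base = 22.1/3 = 7.367 ft.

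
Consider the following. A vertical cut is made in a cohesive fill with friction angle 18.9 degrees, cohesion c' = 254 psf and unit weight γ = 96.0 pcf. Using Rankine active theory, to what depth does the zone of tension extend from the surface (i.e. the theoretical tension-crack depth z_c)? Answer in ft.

7.40 ft

K_a = tan²(45° − 18.9°/2) = 0.5107; √K_a = 0.7146.
The active pressure is zero where K_a γ z = 2c√K_a, so z_c = 2c/(γ√K_a) = 2×254/(96.0×0.7146) = 7.405 ft.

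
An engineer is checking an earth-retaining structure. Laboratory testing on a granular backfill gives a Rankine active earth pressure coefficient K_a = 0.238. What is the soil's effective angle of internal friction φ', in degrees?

38.0°

K_a = tan²(45° − φ/2) ⇒ 45° − φ/2 = arctan(√0.238) = 26.01°.
φ = 2(45° − 26.01°) = 37.99°.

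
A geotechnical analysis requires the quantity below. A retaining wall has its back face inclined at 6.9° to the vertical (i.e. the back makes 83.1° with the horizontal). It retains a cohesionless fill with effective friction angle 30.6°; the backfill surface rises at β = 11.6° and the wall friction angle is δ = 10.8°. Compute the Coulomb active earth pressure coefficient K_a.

K_a = sin²(α+φ) / [sin²α · sin(α−δ) · (1 + √{sin(φ+δ)sin(φ−β) / (sin(α−δ)sin(α+β))})²].
With α = 83.1°, φ = 30.6°, δ = 10.8°, β = 11.6°: K_a = 0.4098.

0.410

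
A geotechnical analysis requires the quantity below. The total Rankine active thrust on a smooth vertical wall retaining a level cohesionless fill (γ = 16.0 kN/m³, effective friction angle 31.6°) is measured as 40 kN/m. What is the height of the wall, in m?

4.00 m

K_a = 0.3123. P_a = ½ K_a γ H² ⇒ H = √(2P_a/(K_a γ)).
H = √(2×40/(0.3123×16.0)) = 4.001 m.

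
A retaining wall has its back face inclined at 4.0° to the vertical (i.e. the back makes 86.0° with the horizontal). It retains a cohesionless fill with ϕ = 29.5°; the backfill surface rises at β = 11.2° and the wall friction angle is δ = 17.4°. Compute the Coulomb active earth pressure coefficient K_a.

K_a = sin²(α+φ) / [sin²α · sin(α−δ) · (1 + √{sin(φ+δ)sin(φ−β) / (sin(α−δ)sin(α+β))})²].
With α = 86.0°, φ = 29.5°, δ = 17.4°, β = 11.2°: K_a = 0.3917.

0.392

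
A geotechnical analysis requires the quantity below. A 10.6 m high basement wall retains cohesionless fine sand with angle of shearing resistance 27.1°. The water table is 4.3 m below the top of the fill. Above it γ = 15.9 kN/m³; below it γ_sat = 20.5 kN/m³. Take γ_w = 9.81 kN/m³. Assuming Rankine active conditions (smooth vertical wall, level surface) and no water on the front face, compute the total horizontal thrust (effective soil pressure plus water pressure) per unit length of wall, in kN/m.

490 kN/m

K_a = tan²(45° − φ/2) = 0.3741.
γ' = 20.5 − 9.81 = 10.69 kN/m³. Depth below WT = 6.3 m.
σ'_h at WT = K_a γ d_w = 25.57 kPa; at base = 25.57 + K_a γ' × 6.3 = 50.77 kPa.
P₁ (0–4.3 m) = ½×25.57×4.3 = 54.98. P₂ (4.3–10.6 m) = ½(25.57+50.77)×6.3 = 240.5.
P_w = ½ γ_w h₂² = 0.5×9.81×6.3² = 194.7. Total = 54.98+240.5+194.7 = 490.1 kN/m.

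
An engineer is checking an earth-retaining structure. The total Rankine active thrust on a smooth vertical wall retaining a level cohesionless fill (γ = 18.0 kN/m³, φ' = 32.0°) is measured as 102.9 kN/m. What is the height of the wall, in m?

K_a = 0.3073. P_a = ½ K_a γ H² ⇒ H = √(2P_a/(K_a γ)).
H = √(2×102.9/(0.3073×18.0)) = 6.100 m.

6.10 m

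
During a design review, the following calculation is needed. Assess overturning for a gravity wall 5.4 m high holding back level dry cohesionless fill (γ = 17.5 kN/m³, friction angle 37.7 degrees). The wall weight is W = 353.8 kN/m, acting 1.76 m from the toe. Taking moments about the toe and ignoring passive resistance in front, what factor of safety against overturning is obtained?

K_a = tan²(45° − 37.7°/2) = 0.2411.
P_a = ½K_aγH² = 0.5×0.2411×17.5×5.4² = 61.51 kN/m, acting at H/3 = 1.800 m above the base.
Overturning moment M_o = P_a × H/3 = 61.51 × 1.800 = 110.7.
Resisting moment M_r = W × 1.76 = 353.8 × 1.76 = 622.7.
FS_overturning = M_r/M_o = 622.7/110.7 = 5.624.

5.62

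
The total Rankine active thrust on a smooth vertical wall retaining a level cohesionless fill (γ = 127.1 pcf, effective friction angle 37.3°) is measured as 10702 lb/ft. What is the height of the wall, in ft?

K_a = 0.2453. P_a = ½ K_a γ H² ⇒ H = √(2P_a/(K_a γ)).
H = √(2×10702/(0.2453×127.1)) = 26.20 ft.

26.2 ft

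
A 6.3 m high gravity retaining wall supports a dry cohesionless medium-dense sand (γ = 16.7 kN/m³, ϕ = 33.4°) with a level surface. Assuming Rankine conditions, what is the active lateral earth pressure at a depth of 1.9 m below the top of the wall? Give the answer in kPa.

9.20 kPa

K_a = (1 − sin φ)/(1 + sin φ) = 0.2899.
σ_h = K_a γ z = 0.2899 × 16.7 × 1.9 = 9.199 kPa.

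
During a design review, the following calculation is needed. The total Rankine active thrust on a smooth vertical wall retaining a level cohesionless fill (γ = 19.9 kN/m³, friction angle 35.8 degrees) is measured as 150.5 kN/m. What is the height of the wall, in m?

7.60 m

K_a = 0.2619. P_a = ½ K_a γ H² ⇒ H = √(2P_a/(K_a γ)).
H = √(2×150.5/(0.2619×19.9)) = 7.600 m.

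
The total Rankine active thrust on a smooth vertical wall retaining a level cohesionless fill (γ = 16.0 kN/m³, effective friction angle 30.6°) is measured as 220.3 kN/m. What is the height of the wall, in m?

K_a = 0.3253. P_a = ½ K_a γ H² ⇒ H = √(2P_a/(K_a γ)).
H = √(2×220.3/(0.3253×16.0)) = 9.200 m.

9.20 m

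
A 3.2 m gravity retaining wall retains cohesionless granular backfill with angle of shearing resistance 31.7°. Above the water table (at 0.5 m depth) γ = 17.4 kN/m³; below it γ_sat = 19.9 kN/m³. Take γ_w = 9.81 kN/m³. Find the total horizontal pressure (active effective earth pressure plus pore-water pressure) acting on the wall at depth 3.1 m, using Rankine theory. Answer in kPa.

36.4 kPa

K_a = (1 − sin φ)/(1 + sin φ) = 0.3111.
γ' = 19.9 − 9.81 = 10.09 kN/m³.
Effective vertical stress at 3.1 m: σ'_v = 17.4×0.5 + 10.09×2.60 = 34.93 kPa.
σ'_h = K_a σ'_v = 0.3111 × 34.93 = 10.87 kPa; u = γ_w × 2.60 = 25.51 kPa.
Total σ_h = 10.87 + 25.51 = 36.37 kPa.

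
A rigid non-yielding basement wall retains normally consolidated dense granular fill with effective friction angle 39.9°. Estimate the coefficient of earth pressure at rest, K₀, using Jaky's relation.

0.359

K₀ = 1 − sin φ' = 1 − sin 39.9° = 0.3586.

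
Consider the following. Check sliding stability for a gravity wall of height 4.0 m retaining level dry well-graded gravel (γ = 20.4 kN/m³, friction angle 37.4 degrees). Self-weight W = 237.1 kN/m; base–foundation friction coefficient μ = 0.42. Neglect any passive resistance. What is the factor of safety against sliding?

2.50

K_a = tan²(45° − 37.4°/2) = 0.2443.
P_a = ½K_aγH² = 0.5×0.2443×20.4×4.0² = 39.86 kN/m, acting at H/3 = 1.333 m above the base.
FS_sliding = μW / P_a = 0.42×237.1 / 39.86 = 2.498.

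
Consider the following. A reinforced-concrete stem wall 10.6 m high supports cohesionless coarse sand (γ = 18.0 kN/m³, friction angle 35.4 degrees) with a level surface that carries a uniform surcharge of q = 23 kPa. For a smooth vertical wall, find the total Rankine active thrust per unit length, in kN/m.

334 kN/m

K_a = tan²(45° − φ/2) = 0.2664.
Soil triangle: ½ K_a γ H² = 0.5×0.2664×18.0×10.6² = 269.4 kN/m.
Surcharge rectangle: K_a q H = 0.2664×23×10.6 = 64.95 kN/m.
Total = 269.4 + 64.95 = 334.3 kN/m.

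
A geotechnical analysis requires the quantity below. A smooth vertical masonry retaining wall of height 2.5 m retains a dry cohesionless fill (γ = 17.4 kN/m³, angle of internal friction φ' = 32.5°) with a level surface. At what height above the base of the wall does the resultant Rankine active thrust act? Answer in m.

K_a = 0.3010.
The pressure distribution is triangular, so the resultant acts at H/3 above the base = 2.5/3 = 0.8333 m.

0.833 m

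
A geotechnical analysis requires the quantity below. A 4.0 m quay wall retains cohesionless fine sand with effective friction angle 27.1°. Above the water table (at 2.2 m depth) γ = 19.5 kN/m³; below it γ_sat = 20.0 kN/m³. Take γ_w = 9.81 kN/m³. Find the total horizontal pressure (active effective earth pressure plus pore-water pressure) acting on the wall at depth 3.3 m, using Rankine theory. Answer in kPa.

K_a = (1 − sin φ)/(1 + sin φ) = 0.3741.
γ' = 20.0 − 9.81 = 10.19 kN/m³.
Effective vertical stress at 3.3 m: σ'_v = 19.5×2.2 + 10.19×1.10 = 54.11 kPa.
σ'_h = K_a σ'_v = 0.3741 × 54.11 = 20.24 kPa; u = γ_w × 1.10 = 10.79 kPa.
Total σ_h = 20.24 + 10.79 = 31.03 kPa.

31.0 kPa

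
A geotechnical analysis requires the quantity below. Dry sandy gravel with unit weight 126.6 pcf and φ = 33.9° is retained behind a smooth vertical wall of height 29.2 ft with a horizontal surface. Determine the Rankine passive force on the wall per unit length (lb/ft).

190000 lb/ft

K_p = tan²(45° + φ/2) = 3.522.
P_p = ½ K_p γ H² = 0.5 × 3.522 × 126.6 × 29.2² = 190100 lb/ft.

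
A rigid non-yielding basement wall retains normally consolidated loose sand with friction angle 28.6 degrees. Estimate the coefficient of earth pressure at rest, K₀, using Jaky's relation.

0.521

K₀ = 1 − sin φ' = 1 − sin 28.6° = 0.5213.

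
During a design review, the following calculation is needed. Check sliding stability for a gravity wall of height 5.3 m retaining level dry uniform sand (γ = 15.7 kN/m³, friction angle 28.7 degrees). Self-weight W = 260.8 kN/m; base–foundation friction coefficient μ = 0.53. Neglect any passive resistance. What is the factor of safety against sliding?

K_a = tan²(45° − 28.7°/2) = 0.3511.
P_a = ½K_aγH² = 0.5×0.3511×15.7×5.3² = 77.43 kN/m, acting at H/3 = 1.767 m above the base.
FS_sliding = μW / P_a = 0.53×260.8 / 77.43 = 1.785.

1.79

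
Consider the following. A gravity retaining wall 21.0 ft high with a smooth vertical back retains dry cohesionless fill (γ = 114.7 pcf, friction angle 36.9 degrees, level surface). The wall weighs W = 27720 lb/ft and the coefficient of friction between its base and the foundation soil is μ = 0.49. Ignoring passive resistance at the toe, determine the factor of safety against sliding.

2.15

K_a = tan²(45° − 36.9°/2) = 0.2497.
P_a = ½K_aγH² = 0.5×0.2497×114.7×21.0² = 6315 lb/ft, acting at H/3 = 7.000 ft above the base.
FS_sliding = μW / P_a = 0.49×27720 / 6315 = 2.151.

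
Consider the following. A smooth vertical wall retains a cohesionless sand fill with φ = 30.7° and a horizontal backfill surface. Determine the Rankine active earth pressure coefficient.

K_a = tan²(45° − φ/2) = tan²(29.65°) = 0.3240.

0.324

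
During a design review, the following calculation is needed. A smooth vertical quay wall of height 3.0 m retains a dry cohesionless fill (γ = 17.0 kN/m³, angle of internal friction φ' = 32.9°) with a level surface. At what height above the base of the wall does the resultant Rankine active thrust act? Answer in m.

K_a = 0.2960.
The pressure distribution is triangular, so the resultant acts at H/3 above the base = 3.0/3 = 1.000 m.

1.00 m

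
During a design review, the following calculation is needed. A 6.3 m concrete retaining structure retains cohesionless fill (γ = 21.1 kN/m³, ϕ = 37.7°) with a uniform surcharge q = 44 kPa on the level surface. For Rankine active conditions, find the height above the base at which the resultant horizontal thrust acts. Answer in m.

2.52 m

K_a = 0.2411.
Triangular part P₁ = ½K_aγH² = 100.9 at H/3 = 2.100 m; rectangular part P₂ = K_a q H = 66.82 at H/2 = 3.150 m.
ȳ = (P₁·2.100 + P₂·3.150)/(P₁+P₂) = 2.518 m.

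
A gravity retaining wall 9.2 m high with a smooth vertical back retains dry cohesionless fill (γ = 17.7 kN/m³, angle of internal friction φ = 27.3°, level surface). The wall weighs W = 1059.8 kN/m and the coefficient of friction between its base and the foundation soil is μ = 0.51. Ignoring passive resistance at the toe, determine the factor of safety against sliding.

1.94

K_a = tan²(45° − 27.3°/2) = 0.3711.
P_a = ½K_aγH² = 0.5×0.3711×17.7×9.2² = 278.0 kN/m, acting at H/3 = 3.067 m above the base.
FS_sliding = μW / P_a = 0.51×1059.8 / 278.0 = 1.944.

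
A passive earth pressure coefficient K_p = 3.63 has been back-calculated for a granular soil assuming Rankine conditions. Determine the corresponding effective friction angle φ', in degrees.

34.6°

K_p = (1+sin φ)/(1−sin φ) ⇒ sin φ = (K_p − 1)/(K_p + 1) = 0.5680.
φ = arcsin(0.5680) = 34.61°.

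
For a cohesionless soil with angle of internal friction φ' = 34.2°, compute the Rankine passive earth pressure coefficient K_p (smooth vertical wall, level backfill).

3.57

K_p = (1 + sin φ)/(1 − sin φ) = tan²(45° + 34.2°/2) = 3.567.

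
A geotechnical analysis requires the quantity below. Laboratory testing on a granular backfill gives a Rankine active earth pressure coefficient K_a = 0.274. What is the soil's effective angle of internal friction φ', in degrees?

34.7°

K_a = tan²(45° − φ/2) ⇒ 45° − φ/2 = arctan(√0.274) = 27.63°.
φ = 2(45° − 27.63°) = 34.74°.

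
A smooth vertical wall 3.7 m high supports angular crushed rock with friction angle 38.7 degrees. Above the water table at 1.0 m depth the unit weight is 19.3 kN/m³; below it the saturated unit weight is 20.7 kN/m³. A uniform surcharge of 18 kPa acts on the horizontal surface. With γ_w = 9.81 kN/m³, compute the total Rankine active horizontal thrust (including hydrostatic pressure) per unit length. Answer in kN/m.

74.5 kN/m

K_a = tan²(45° − φ/2) = 0.2306.
γ' = 20.7 − 9.81 = 10.89 kN/m³. h₂ = H − d_w = 2.7 m.
σ'_h: at surface K_a·q = 4.151; at WT K_a(q+γd_w) = 8.601; at base K_a(q+γd_w+γ'h₂) = 15.38 kPa.
P₁ = ½(4.151+8.601)×1.0 = 6.376; P₂ = ½(8.601+15.38)×2.7 = 32.38; P_w = ½γ_w h₂² = 35.76.
Total = 6.376+32.38+35.76 = 74.51 kN/m.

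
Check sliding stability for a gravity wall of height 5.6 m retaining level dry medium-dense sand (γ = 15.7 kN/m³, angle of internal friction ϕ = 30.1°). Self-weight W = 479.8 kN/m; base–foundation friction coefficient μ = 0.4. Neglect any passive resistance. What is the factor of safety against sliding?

K_a = tan²(45° − 30.1°/2) = 0.3320.
P_a = ½K_aγH² = 0.5×0.3320×15.7×5.6² = 81.73 kN/m, acting at H/3 = 1.867 m above the base.
FS_sliding = μW / P_a = 0.4×479.8 / 81.73 = 2.348.

2.35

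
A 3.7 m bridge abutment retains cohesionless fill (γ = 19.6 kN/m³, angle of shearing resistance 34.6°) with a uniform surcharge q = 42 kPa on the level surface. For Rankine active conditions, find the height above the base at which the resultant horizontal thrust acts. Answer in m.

K_a = 0.2756.
Triangular part P₁ = ½K_aγH² = 36.98 at H/3 = 1.233 m; rectangular part P₂ = K_a q H = 42.83 at H/2 = 1.850 m.
ȳ = (P₁·1.233 + P₂·1.850)/(P₁+P₂) = 1.564 m.

1.56 m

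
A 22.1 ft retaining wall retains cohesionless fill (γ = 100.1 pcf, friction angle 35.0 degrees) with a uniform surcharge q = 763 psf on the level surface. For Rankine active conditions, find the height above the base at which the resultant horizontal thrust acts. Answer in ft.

K_a = 0.2710.
Triangular part P₁ = ½K_aγH² = 6624 at H/3 = 7.367 ft; rectangular part P₂ = K_a q H = 4570 at H/2 = 11.05 ft.
ȳ = (P₁·7.367 + P₂·11.05)/(P₁+P₂) = 8.870 ft.

8.87 ft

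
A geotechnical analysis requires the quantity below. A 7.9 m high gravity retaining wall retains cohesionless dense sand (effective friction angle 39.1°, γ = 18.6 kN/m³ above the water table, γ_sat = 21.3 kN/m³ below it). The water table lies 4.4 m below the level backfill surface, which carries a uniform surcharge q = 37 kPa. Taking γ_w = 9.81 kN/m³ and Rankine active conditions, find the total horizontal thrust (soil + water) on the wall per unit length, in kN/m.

248 kN/m

K_a = tan²(45° − φ/2) = 0.2265.
γ' = 21.3 − 9.81 = 11.49 kN/m³. h₂ = H − d_w = 3.5 m.
σ'_h: at surface K_a·q = 8.380; at WT K_a(q+γd_w) = 26.92; at base K_a(q+γd_w+γ'h₂) = 36.02 kPa.
P₁ = ½(8.380+26.92)×4.4 = 77.65; P₂ = ½(26.92+36.02)×3.5 = 110.1; P_w = ½γ_w h₂² = 60.09.
Total = 77.65+110.1+60.09 = 247.9 kN/m.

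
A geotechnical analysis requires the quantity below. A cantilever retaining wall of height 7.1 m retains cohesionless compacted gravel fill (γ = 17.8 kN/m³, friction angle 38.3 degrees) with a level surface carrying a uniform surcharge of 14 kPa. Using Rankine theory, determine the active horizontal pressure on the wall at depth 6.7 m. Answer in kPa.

K_a = (1 − sin φ)/(1 + sin φ) = 0.2347.
σ_v = γz + q = 17.8 × 6.7 + 14 = 133.3 kPa.
σ_h = K_a σ_v = 0.2347 × 133.3 = 31.28 kPa.

31.3 kPa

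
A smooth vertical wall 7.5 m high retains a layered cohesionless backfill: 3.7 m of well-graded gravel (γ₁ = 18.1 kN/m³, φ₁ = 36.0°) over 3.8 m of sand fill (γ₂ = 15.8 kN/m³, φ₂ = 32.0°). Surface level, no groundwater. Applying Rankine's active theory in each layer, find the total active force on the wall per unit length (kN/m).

K_a1 = tan²(45°−36.0°/2) = 0.2596; K_a2 = tan²(45°−32.0°/2) = 0.3073.
Layer 1: σ at base = K_a1 γ₁ h₁ = 17.39 kPa; P₁ = ½×17.39×3.7 = 32.17.
Layer 2: σ_v at top = γ₁h₁ = 66.97; σ_h top = K_a2×66.97 = 20.58; σ_h base = K_a2×(66.97+15.8×3.8) = 39.02.
P₂ = ½(20.58+39.02)×3.8 = 113.2. Total P_a = 32.17+113.2 = 145.4 kN/m.

145 kN/m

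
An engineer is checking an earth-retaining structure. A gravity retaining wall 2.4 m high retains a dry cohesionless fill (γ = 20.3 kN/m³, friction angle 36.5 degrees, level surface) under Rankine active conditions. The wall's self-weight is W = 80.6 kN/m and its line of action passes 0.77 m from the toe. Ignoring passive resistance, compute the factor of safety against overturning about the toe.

K_a = tan²(45° − 36.5°/2) = 0.2541.
P_a = ½K_aγH² = 0.5×0.2541×20.3×2.4² = 14.85 kN/m, acting at H/3 = 0.8000 m above the base.
Overturning moment M_o = P_a × H/3 = 14.85 × 0.8000 = 11.88.
Resisting moment M_r = W × 0.77 = 80.6 × 0.77 = 62.06.
FS_overturning = M_r/M_o = 62.06/11.88 = 5.223.

5.22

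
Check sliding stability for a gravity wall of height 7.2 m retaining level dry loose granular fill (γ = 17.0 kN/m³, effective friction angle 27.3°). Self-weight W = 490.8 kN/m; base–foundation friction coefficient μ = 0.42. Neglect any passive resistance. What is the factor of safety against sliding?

1.26

K_a = tan²(45° − 27.3°/2) = 0.3711.
P_a = ½K_aγH² = 0.5×0.3711×17.0×7.2² = 163.5 kN/m, acting at H/3 = 2.400 m above the base.
FS_sliding = μW / P_a = 0.42×490.8 / 163.5 = 1.260.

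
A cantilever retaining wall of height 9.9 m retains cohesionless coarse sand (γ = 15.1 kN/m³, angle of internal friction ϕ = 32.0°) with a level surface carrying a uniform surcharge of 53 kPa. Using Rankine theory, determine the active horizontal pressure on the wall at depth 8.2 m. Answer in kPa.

K_a = (1 − sin φ)/(1 + sin φ) = 0.3073.
σ_v = γz + q = 15.1 × 8.2 + 53 = 176.8 kPa.
σ_h = K_a σ_v = 0.3073 × 176.8 = 54.33 kPa.

54.3 kPa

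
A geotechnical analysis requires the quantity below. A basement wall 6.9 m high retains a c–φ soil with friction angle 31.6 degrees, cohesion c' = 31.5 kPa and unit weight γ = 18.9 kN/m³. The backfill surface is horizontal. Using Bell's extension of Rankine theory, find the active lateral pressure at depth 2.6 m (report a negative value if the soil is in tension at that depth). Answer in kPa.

-19.9 kPa

K_a = (1 − sin φ)/(1 + sin φ) = 0.3123.
σ_a = K_a γ z − 2c√K_a = 0.3123×18.9×2.6 − 2×31.5×0.5589 = -19.86 kPa.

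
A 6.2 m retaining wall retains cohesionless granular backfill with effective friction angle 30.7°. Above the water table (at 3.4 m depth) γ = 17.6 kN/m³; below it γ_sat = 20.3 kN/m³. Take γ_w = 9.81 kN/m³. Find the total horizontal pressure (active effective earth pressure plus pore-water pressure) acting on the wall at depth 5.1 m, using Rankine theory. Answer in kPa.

41.8 kPa

K_a = (1 − sin φ)/(1 + sin φ) = 0.3240.
γ' = 20.3 − 9.81 = 10.49 kN/m³.
Effective vertical stress at 5.1 m: σ'_v = 17.6×3.4 + 10.49×1.70 = 77.67 kPa.
σ'_h = K_a σ'_v = 0.3240 × 77.67 = 25.17 kPa; u = γ_w × 1.70 = 16.68 kPa.
Total σ_h = 25.17 + 16.68 = 41.85 kPa.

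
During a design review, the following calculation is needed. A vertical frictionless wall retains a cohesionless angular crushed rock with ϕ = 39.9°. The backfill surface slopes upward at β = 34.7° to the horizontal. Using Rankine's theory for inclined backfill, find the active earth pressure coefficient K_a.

0.387

K_a = cos β · (cos β − √(cos²β − cos²φ)) / (cos β + √(cos²β − cos²φ)).
cos β = 0.8221, cos φ = 0.7672, √(cos²β − cos²φ) = 0.2956.
K_a = 0.8221 × (0.8221 − 0.2956)/(0.8221 + 0.2956) = 0.3873.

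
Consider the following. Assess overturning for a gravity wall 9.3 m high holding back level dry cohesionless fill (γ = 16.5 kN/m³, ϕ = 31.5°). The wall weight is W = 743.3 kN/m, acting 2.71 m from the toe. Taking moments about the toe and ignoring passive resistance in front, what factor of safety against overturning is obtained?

K_a = tan²(45° − 31.5°/2) = 0.3136.
P_a = ½K_aγH² = 0.5×0.3136×16.5×9.3² = 223.8 kN/m, acting at H/3 = 3.100 m above the base.
Overturning moment M_o = P_a × H/3 = 223.8 × 3.100 = 693.7.
Resisting moment M_r = W × 2.71 = 743.3 × 2.71 = 2014.
FS_overturning = M_r/M_o = 2014/693.7 = 2.904.

2.90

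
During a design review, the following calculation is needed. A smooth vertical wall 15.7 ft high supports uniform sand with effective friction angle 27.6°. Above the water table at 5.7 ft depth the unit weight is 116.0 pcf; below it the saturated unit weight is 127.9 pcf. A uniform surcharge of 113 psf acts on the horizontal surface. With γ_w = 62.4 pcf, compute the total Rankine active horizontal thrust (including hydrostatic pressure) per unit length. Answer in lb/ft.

8090 lb/ft

K_a = tan²(45° − φ/2) = 0.3668.
γ' = 127.9 − 62.4 = 65.50 pcf. h₂ = H − d_w = 10.0 ft.
σ'_h: at surface K_a·q = 41.45; at WT K_a(q+γd_w) = 284.0; at base K_a(q+γd_w+γ'h₂) = 524.2 psf.
P₁ = ½(41.45+284.0)×5.7 = 927.4; P₂ = ½(284.0+524.2)×10.0 = 4041; P_w = ½γ_w h₂² = 3120.
Total = 927.4+4041+3120 = 8088 lb/ft.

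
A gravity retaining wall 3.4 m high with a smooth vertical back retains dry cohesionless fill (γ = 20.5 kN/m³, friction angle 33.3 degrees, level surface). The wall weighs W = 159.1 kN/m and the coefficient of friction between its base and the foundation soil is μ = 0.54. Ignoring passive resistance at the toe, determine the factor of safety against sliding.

2.49

K_a = tan²(45° − 33.3°/2) = 0.2911.
P_a = ½K_aγH² = 0.5×0.2911×20.5×3.4² = 34.50 kN/m, acting at H/3 = 1.133 m above the base.
FS_sliding = μW / P_a = 0.54×159.1 / 34.50 = 2.490.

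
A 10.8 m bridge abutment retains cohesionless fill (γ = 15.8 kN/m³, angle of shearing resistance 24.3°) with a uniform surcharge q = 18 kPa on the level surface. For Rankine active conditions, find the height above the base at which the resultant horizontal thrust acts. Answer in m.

K_a = 0.4169.
Triangular part P₁ = ½K_aγH² = 384.2 at H/3 = 3.600 m; rectangular part P₂ = K_a q H = 81.05 at H/2 = 5.400 m.
ȳ = (P₁·3.600 + P₂·5.400)/(P₁+P₂) = 3.914 m.

3.91 m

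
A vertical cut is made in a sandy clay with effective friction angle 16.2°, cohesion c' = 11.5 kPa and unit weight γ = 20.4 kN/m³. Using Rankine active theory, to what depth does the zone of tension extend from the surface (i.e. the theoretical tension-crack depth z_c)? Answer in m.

1.50 m

K_a = tan²(45° − 16.2°/2) = 0.5637; √K_a = 0.7508.
The active pressure is zero where K_a γ z = 2c√K_a, so z_c = 2c/(γ√K_a) = 2×11.5/(20.4×0.7508) = 1.502 m.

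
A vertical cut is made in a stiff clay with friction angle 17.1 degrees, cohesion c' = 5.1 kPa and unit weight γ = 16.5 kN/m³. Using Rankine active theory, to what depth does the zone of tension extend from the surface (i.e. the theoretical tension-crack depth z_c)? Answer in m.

K_a = tan²(45° − 17.1°/2) = 0.5455; √K_a = 0.7386.
The active pressure is zero where K_a γ z = 2c√K_a, so z_c = 2c/(γ√K_a) = 2×5.1/(16.5×0.7386) = 0.8370 m.

0.837 m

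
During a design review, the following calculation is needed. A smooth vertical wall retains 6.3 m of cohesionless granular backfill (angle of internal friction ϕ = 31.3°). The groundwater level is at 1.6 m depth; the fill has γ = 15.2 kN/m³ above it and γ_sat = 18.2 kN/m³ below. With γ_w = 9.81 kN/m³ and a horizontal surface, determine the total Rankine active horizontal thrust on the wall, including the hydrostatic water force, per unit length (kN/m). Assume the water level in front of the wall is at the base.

K_a = tan²(45° − φ/2) = 0.3162.
γ' = 18.2 − 9.81 = 8.390 kN/m³. Depth below WT = 4.7 m.
σ'_h at WT = K_a γ d_w = 7.690 kPa; at base = 7.690 + K_a γ' × 4.7 = 20.16 kPa.
P₁ (0–1.6 m) = ½×7.690×1.6 = 6.152. P₂ (1.6–6.3 m) = ½(7.690+20.16)×4.7 = 65.45.
P_w = ½ γ_w h₂² = 0.5×9.81×4.7² = 108.4. Total = 6.152+65.45+108.4 = 179.9 kN/m.

180 kN/m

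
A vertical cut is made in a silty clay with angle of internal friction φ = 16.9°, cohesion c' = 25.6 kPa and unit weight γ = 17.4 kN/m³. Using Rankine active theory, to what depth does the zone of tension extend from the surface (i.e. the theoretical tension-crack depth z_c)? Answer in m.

3.97 m

K_a = tan²(45° − 16.9°/2) = 0.5495; √K_a = 0.7413.
The active pressure is zero where K_a γ z = 2c√K_a, so z_c = 2c/(γ√K_a) = 2×25.6/(17.4×0.7413) = 3.969 m.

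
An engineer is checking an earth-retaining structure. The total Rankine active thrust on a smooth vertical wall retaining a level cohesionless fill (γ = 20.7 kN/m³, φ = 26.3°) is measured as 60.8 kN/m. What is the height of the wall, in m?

K_a = 0.3859. P_a = ½ K_a γ H² ⇒ H = √(2P_a/(K_a γ)).
H = √(2×60.8/(0.3859×20.7)) = 3.901 m.

3.90 m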